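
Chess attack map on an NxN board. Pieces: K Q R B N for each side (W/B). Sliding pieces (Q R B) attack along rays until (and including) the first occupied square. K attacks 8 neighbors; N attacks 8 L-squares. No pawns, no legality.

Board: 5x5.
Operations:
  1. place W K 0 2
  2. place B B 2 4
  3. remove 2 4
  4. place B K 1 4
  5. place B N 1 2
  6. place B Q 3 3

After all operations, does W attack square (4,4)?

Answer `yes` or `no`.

Answer: no

Derivation:
Op 1: place WK@(0,2)
Op 2: place BB@(2,4)
Op 3: remove (2,4)
Op 4: place BK@(1,4)
Op 5: place BN@(1,2)
Op 6: place BQ@(3,3)
Per-piece attacks for W:
  WK@(0,2): attacks (0,3) (0,1) (1,2) (1,3) (1,1)
W attacks (4,4): no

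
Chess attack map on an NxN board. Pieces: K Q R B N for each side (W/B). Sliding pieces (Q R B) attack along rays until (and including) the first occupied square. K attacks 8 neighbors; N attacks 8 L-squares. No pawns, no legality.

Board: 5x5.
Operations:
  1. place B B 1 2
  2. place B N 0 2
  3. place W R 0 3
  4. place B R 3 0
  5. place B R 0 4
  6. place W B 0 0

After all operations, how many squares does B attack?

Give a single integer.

Op 1: place BB@(1,2)
Op 2: place BN@(0,2)
Op 3: place WR@(0,3)
Op 4: place BR@(3,0)
Op 5: place BR@(0,4)
Op 6: place WB@(0,0)
Per-piece attacks for B:
  BN@(0,2): attacks (1,4) (2,3) (1,0) (2,1)
  BR@(0,4): attacks (0,3) (1,4) (2,4) (3,4) (4,4) [ray(0,-1) blocked at (0,3)]
  BB@(1,2): attacks (2,3) (3,4) (2,1) (3,0) (0,3) (0,1) [ray(1,-1) blocked at (3,0); ray(-1,1) blocked at (0,3)]
  BR@(3,0): attacks (3,1) (3,2) (3,3) (3,4) (4,0) (2,0) (1,0) (0,0) [ray(-1,0) blocked at (0,0)]
Union (16 distinct): (0,0) (0,1) (0,3) (1,0) (1,4) (2,0) (2,1) (2,3) (2,4) (3,0) (3,1) (3,2) (3,3) (3,4) (4,0) (4,4)

Answer: 16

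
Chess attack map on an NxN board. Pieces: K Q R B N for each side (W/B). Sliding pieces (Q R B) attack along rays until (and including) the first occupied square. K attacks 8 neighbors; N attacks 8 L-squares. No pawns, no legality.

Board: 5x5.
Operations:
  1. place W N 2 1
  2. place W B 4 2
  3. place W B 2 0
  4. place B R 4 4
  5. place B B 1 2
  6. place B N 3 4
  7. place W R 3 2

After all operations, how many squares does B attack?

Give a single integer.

Answer: 9

Derivation:
Op 1: place WN@(2,1)
Op 2: place WB@(4,2)
Op 3: place WB@(2,0)
Op 4: place BR@(4,4)
Op 5: place BB@(1,2)
Op 6: place BN@(3,4)
Op 7: place WR@(3,2)
Per-piece attacks for B:
  BB@(1,2): attacks (2,3) (3,4) (2,1) (0,3) (0,1) [ray(1,1) blocked at (3,4); ray(1,-1) blocked at (2,1)]
  BN@(3,4): attacks (4,2) (2,2) (1,3)
  BR@(4,4): attacks (4,3) (4,2) (3,4) [ray(0,-1) blocked at (4,2); ray(-1,0) blocked at (3,4)]
Union (9 distinct): (0,1) (0,3) (1,3) (2,1) (2,2) (2,3) (3,4) (4,2) (4,3)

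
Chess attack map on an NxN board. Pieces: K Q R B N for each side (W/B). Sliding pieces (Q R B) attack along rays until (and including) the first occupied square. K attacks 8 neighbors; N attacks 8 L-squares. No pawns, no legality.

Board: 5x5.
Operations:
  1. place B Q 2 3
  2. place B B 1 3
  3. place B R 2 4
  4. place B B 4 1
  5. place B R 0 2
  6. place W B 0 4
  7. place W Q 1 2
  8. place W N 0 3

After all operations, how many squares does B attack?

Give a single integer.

Answer: 22

Derivation:
Op 1: place BQ@(2,3)
Op 2: place BB@(1,3)
Op 3: place BR@(2,4)
Op 4: place BB@(4,1)
Op 5: place BR@(0,2)
Op 6: place WB@(0,4)
Op 7: place WQ@(1,2)
Op 8: place WN@(0,3)
Per-piece attacks for B:
  BR@(0,2): attacks (0,3) (0,1) (0,0) (1,2) [ray(0,1) blocked at (0,3); ray(1,0) blocked at (1,2)]
  BB@(1,3): attacks (2,4) (2,2) (3,1) (4,0) (0,4) (0,2) [ray(1,1) blocked at (2,4); ray(-1,1) blocked at (0,4); ray(-1,-1) blocked at (0,2)]
  BQ@(2,3): attacks (2,4) (2,2) (2,1) (2,0) (3,3) (4,3) (1,3) (3,4) (3,2) (4,1) (1,4) (1,2) [ray(0,1) blocked at (2,4); ray(-1,0) blocked at (1,3); ray(1,-1) blocked at (4,1); ray(-1,-1) blocked at (1,2)]
  BR@(2,4): attacks (2,3) (3,4) (4,4) (1,4) (0,4) [ray(0,-1) blocked at (2,3); ray(-1,0) blocked at (0,4)]
  BB@(4,1): attacks (3,2) (2,3) (3,0) [ray(-1,1) blocked at (2,3)]
Union (22 distinct): (0,0) (0,1) (0,2) (0,3) (0,4) (1,2) (1,3) (1,4) (2,0) (2,1) (2,2) (2,3) (2,4) (3,0) (3,1) (3,2) (3,3) (3,4) (4,0) (4,1) (4,3) (4,4)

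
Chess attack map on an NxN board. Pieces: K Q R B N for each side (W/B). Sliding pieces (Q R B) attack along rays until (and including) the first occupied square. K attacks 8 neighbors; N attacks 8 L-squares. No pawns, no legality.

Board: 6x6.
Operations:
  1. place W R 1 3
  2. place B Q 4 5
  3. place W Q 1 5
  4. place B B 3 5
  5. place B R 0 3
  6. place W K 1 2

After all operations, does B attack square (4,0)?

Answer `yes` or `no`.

Answer: yes

Derivation:
Op 1: place WR@(1,3)
Op 2: place BQ@(4,5)
Op 3: place WQ@(1,5)
Op 4: place BB@(3,5)
Op 5: place BR@(0,3)
Op 6: place WK@(1,2)
Per-piece attacks for B:
  BR@(0,3): attacks (0,4) (0,5) (0,2) (0,1) (0,0) (1,3) [ray(1,0) blocked at (1,3)]
  BB@(3,5): attacks (4,4) (5,3) (2,4) (1,3) [ray(-1,-1) blocked at (1,3)]
  BQ@(4,5): attacks (4,4) (4,3) (4,2) (4,1) (4,0) (5,5) (3,5) (5,4) (3,4) (2,3) (1,2) [ray(-1,0) blocked at (3,5); ray(-1,-1) blocked at (1,2)]
B attacks (4,0): yes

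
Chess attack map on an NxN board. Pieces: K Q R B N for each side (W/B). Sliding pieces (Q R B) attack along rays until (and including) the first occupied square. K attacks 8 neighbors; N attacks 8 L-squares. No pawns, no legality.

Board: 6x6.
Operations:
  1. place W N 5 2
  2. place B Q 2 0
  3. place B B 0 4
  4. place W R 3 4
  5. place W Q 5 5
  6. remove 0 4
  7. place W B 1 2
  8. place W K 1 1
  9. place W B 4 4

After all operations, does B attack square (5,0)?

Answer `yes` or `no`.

Answer: yes

Derivation:
Op 1: place WN@(5,2)
Op 2: place BQ@(2,0)
Op 3: place BB@(0,4)
Op 4: place WR@(3,4)
Op 5: place WQ@(5,5)
Op 6: remove (0,4)
Op 7: place WB@(1,2)
Op 8: place WK@(1,1)
Op 9: place WB@(4,4)
Per-piece attacks for B:
  BQ@(2,0): attacks (2,1) (2,2) (2,3) (2,4) (2,5) (3,0) (4,0) (5,0) (1,0) (0,0) (3,1) (4,2) (5,3) (1,1) [ray(-1,1) blocked at (1,1)]
B attacks (5,0): yes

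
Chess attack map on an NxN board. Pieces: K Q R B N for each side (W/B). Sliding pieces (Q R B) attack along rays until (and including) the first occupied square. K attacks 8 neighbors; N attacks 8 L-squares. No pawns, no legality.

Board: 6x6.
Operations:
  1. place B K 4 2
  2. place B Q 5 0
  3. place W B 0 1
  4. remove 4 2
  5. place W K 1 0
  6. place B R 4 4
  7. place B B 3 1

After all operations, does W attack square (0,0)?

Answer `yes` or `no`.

Answer: yes

Derivation:
Op 1: place BK@(4,2)
Op 2: place BQ@(5,0)
Op 3: place WB@(0,1)
Op 4: remove (4,2)
Op 5: place WK@(1,0)
Op 6: place BR@(4,4)
Op 7: place BB@(3,1)
Per-piece attacks for W:
  WB@(0,1): attacks (1,2) (2,3) (3,4) (4,5) (1,0) [ray(1,-1) blocked at (1,0)]
  WK@(1,0): attacks (1,1) (2,0) (0,0) (2,1) (0,1)
W attacks (0,0): yes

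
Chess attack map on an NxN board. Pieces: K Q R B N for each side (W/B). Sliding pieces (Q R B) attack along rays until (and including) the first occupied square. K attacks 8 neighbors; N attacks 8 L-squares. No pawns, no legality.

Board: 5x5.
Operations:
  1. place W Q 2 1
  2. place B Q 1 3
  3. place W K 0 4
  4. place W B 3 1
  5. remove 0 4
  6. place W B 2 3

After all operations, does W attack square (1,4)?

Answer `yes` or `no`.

Op 1: place WQ@(2,1)
Op 2: place BQ@(1,3)
Op 3: place WK@(0,4)
Op 4: place WB@(3,1)
Op 5: remove (0,4)
Op 6: place WB@(2,3)
Per-piece attacks for W:
  WQ@(2,1): attacks (2,2) (2,3) (2,0) (3,1) (1,1) (0,1) (3,2) (4,3) (3,0) (1,2) (0,3) (1,0) [ray(0,1) blocked at (2,3); ray(1,0) blocked at (3,1)]
  WB@(2,3): attacks (3,4) (3,2) (4,1) (1,4) (1,2) (0,1)
  WB@(3,1): attacks (4,2) (4,0) (2,2) (1,3) (2,0) [ray(-1,1) blocked at (1,3)]
W attacks (1,4): yes

Answer: yes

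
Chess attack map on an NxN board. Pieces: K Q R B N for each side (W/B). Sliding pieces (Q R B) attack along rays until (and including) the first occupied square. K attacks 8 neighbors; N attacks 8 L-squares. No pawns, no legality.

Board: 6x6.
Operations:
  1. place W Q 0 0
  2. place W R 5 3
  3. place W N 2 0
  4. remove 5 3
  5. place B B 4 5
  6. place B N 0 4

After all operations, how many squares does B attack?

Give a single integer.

Op 1: place WQ@(0,0)
Op 2: place WR@(5,3)
Op 3: place WN@(2,0)
Op 4: remove (5,3)
Op 5: place BB@(4,5)
Op 6: place BN@(0,4)
Per-piece attacks for B:
  BN@(0,4): attacks (2,5) (1,2) (2,3)
  BB@(4,5): attacks (5,4) (3,4) (2,3) (1,2) (0,1)
Union (6 distinct): (0,1) (1,2) (2,3) (2,5) (3,4) (5,4)

Answer: 6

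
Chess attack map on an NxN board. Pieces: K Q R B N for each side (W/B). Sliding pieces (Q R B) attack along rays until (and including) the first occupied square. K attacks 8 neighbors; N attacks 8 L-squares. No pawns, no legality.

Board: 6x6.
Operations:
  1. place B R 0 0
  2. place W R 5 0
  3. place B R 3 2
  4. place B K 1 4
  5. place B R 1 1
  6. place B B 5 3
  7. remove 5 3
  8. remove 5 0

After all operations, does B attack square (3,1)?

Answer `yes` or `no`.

Op 1: place BR@(0,0)
Op 2: place WR@(5,0)
Op 3: place BR@(3,2)
Op 4: place BK@(1,4)
Op 5: place BR@(1,1)
Op 6: place BB@(5,3)
Op 7: remove (5,3)
Op 8: remove (5,0)
Per-piece attacks for B:
  BR@(0,0): attacks (0,1) (0,2) (0,3) (0,4) (0,5) (1,0) (2,0) (3,0) (4,0) (5,0)
  BR@(1,1): attacks (1,2) (1,3) (1,4) (1,0) (2,1) (3,1) (4,1) (5,1) (0,1) [ray(0,1) blocked at (1,4)]
  BK@(1,4): attacks (1,5) (1,3) (2,4) (0,4) (2,5) (2,3) (0,5) (0,3)
  BR@(3,2): attacks (3,3) (3,4) (3,5) (3,1) (3,0) (4,2) (5,2) (2,2) (1,2) (0,2)
B attacks (3,1): yes

Answer: yes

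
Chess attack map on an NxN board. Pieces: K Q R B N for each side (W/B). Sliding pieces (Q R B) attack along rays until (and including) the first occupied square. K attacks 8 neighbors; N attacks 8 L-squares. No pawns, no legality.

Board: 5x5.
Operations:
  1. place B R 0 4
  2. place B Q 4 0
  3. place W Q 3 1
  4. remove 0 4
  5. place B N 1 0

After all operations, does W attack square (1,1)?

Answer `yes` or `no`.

Op 1: place BR@(0,4)
Op 2: place BQ@(4,0)
Op 3: place WQ@(3,1)
Op 4: remove (0,4)
Op 5: place BN@(1,0)
Per-piece attacks for W:
  WQ@(3,1): attacks (3,2) (3,3) (3,4) (3,0) (4,1) (2,1) (1,1) (0,1) (4,2) (4,0) (2,2) (1,3) (0,4) (2,0) [ray(1,-1) blocked at (4,0)]
W attacks (1,1): yes

Answer: yes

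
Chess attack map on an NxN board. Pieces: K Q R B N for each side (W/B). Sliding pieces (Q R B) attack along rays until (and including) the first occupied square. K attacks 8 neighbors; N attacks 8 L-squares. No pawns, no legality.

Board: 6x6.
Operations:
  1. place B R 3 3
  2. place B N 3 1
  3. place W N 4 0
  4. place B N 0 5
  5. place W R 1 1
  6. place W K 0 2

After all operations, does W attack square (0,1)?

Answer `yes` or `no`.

Op 1: place BR@(3,3)
Op 2: place BN@(3,1)
Op 3: place WN@(4,0)
Op 4: place BN@(0,5)
Op 5: place WR@(1,1)
Op 6: place WK@(0,2)
Per-piece attacks for W:
  WK@(0,2): attacks (0,3) (0,1) (1,2) (1,3) (1,1)
  WR@(1,1): attacks (1,2) (1,3) (1,4) (1,5) (1,0) (2,1) (3,1) (0,1) [ray(1,0) blocked at (3,1)]
  WN@(4,0): attacks (5,2) (3,2) (2,1)
W attacks (0,1): yes

Answer: yes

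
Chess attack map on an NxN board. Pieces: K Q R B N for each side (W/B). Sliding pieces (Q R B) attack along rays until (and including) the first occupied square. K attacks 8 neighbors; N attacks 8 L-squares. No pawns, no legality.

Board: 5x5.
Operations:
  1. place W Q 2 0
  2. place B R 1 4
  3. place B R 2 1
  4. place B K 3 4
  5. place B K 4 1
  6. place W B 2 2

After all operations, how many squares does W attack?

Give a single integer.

Op 1: place WQ@(2,0)
Op 2: place BR@(1,4)
Op 3: place BR@(2,1)
Op 4: place BK@(3,4)
Op 5: place BK@(4,1)
Op 6: place WB@(2,2)
Per-piece attacks for W:
  WQ@(2,0): attacks (2,1) (3,0) (4,0) (1,0) (0,0) (3,1) (4,2) (1,1) (0,2) [ray(0,1) blocked at (2,1)]
  WB@(2,2): attacks (3,3) (4,4) (3,1) (4,0) (1,3) (0,4) (1,1) (0,0)
Union (13 distinct): (0,0) (0,2) (0,4) (1,0) (1,1) (1,3) (2,1) (3,0) (3,1) (3,3) (4,0) (4,2) (4,4)

Answer: 13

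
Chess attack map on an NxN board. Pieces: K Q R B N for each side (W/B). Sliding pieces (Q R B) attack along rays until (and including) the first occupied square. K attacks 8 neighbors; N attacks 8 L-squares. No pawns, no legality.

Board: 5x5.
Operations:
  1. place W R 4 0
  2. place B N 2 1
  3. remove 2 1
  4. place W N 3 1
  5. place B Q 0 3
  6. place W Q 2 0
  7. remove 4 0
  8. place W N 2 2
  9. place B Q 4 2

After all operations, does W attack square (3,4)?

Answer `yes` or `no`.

Answer: yes

Derivation:
Op 1: place WR@(4,0)
Op 2: place BN@(2,1)
Op 3: remove (2,1)
Op 4: place WN@(3,1)
Op 5: place BQ@(0,3)
Op 6: place WQ@(2,0)
Op 7: remove (4,0)
Op 8: place WN@(2,2)
Op 9: place BQ@(4,2)
Per-piece attacks for W:
  WQ@(2,0): attacks (2,1) (2,2) (3,0) (4,0) (1,0) (0,0) (3,1) (1,1) (0,2) [ray(0,1) blocked at (2,2); ray(1,1) blocked at (3,1)]
  WN@(2,2): attacks (3,4) (4,3) (1,4) (0,3) (3,0) (4,1) (1,0) (0,1)
  WN@(3,1): attacks (4,3) (2,3) (1,2) (1,0)
W attacks (3,4): yes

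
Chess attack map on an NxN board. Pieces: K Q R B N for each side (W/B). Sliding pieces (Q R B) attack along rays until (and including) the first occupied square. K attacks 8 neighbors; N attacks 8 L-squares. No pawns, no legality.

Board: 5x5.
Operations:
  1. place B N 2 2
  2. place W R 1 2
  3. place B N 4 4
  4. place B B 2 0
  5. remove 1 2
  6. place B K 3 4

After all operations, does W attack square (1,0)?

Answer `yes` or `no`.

Op 1: place BN@(2,2)
Op 2: place WR@(1,2)
Op 3: place BN@(4,4)
Op 4: place BB@(2,0)
Op 5: remove (1,2)
Op 6: place BK@(3,4)
Per-piece attacks for W:
W attacks (1,0): no

Answer: no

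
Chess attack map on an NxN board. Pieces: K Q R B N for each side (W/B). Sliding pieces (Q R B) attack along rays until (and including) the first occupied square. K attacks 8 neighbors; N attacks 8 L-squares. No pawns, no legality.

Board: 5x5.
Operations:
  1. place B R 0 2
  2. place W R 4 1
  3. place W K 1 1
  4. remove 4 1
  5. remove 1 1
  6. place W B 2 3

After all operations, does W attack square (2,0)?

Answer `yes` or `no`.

Op 1: place BR@(0,2)
Op 2: place WR@(4,1)
Op 3: place WK@(1,1)
Op 4: remove (4,1)
Op 5: remove (1,1)
Op 6: place WB@(2,3)
Per-piece attacks for W:
  WB@(2,3): attacks (3,4) (3,2) (4,1) (1,4) (1,2) (0,1)
W attacks (2,0): no

Answer: no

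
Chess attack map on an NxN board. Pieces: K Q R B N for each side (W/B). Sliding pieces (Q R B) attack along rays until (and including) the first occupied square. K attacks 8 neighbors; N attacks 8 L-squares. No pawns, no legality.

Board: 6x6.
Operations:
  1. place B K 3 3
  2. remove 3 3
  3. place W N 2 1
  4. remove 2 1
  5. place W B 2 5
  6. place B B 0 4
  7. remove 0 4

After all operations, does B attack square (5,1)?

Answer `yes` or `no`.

Op 1: place BK@(3,3)
Op 2: remove (3,3)
Op 3: place WN@(2,1)
Op 4: remove (2,1)
Op 5: place WB@(2,5)
Op 6: place BB@(0,4)
Op 7: remove (0,4)
Per-piece attacks for B:
B attacks (5,1): no

Answer: no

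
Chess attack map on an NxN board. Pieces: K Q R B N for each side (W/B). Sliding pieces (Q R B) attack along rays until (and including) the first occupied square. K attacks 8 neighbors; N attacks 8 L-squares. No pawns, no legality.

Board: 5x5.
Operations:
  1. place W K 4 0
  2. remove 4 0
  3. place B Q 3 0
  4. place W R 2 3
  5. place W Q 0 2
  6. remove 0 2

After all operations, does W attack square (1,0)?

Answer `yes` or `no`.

Answer: no

Derivation:
Op 1: place WK@(4,0)
Op 2: remove (4,0)
Op 3: place BQ@(3,0)
Op 4: place WR@(2,3)
Op 5: place WQ@(0,2)
Op 6: remove (0,2)
Per-piece attacks for W:
  WR@(2,3): attacks (2,4) (2,2) (2,1) (2,0) (3,3) (4,3) (1,3) (0,3)
W attacks (1,0): no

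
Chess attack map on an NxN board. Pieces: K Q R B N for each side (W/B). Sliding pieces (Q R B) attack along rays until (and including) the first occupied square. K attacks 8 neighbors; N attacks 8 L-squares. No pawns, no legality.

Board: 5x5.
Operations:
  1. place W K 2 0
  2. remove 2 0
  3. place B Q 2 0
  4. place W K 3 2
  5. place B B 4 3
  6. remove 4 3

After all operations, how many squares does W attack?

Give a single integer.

Op 1: place WK@(2,0)
Op 2: remove (2,0)
Op 3: place BQ@(2,0)
Op 4: place WK@(3,2)
Op 5: place BB@(4,3)
Op 6: remove (4,3)
Per-piece attacks for W:
  WK@(3,2): attacks (3,3) (3,1) (4,2) (2,2) (4,3) (4,1) (2,3) (2,1)
Union (8 distinct): (2,1) (2,2) (2,3) (3,1) (3,3) (4,1) (4,2) (4,3)

Answer: 8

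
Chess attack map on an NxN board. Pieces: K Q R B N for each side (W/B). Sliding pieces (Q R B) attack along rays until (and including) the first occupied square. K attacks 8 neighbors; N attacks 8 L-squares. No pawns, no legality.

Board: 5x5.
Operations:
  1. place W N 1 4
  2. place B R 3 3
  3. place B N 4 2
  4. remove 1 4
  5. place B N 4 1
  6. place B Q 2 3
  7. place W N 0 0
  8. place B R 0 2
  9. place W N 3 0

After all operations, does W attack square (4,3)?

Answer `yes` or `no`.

Op 1: place WN@(1,4)
Op 2: place BR@(3,3)
Op 3: place BN@(4,2)
Op 4: remove (1,4)
Op 5: place BN@(4,1)
Op 6: place BQ@(2,3)
Op 7: place WN@(0,0)
Op 8: place BR@(0,2)
Op 9: place WN@(3,0)
Per-piece attacks for W:
  WN@(0,0): attacks (1,2) (2,1)
  WN@(3,0): attacks (4,2) (2,2) (1,1)
W attacks (4,3): no

Answer: no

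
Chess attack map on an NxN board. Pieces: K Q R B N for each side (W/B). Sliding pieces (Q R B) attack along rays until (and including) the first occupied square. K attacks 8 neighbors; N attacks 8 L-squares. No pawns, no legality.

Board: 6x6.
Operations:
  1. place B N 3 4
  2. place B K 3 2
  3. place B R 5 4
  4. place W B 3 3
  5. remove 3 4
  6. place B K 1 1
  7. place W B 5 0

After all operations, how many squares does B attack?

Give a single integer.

Op 1: place BN@(3,4)
Op 2: place BK@(3,2)
Op 3: place BR@(5,4)
Op 4: place WB@(3,3)
Op 5: remove (3,4)
Op 6: place BK@(1,1)
Op 7: place WB@(5,0)
Per-piece attacks for B:
  BK@(1,1): attacks (1,2) (1,0) (2,1) (0,1) (2,2) (2,0) (0,2) (0,0)
  BK@(3,2): attacks (3,3) (3,1) (4,2) (2,2) (4,3) (4,1) (2,3) (2,1)
  BR@(5,4): attacks (5,5) (5,3) (5,2) (5,1) (5,0) (4,4) (3,4) (2,4) (1,4) (0,4) [ray(0,-1) blocked at (5,0)]
Union (24 distinct): (0,0) (0,1) (0,2) (0,4) (1,0) (1,2) (1,4) (2,0) (2,1) (2,2) (2,3) (2,4) (3,1) (3,3) (3,4) (4,1) (4,2) (4,3) (4,4) (5,0) (5,1) (5,2) (5,3) (5,5)

Answer: 24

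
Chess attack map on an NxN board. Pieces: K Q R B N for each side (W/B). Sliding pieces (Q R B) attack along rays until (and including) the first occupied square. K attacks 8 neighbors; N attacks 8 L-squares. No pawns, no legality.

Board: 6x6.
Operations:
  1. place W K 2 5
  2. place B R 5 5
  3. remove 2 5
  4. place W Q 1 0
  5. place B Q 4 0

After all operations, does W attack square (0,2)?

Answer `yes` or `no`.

Op 1: place WK@(2,5)
Op 2: place BR@(5,5)
Op 3: remove (2,5)
Op 4: place WQ@(1,0)
Op 5: place BQ@(4,0)
Per-piece attacks for W:
  WQ@(1,0): attacks (1,1) (1,2) (1,3) (1,4) (1,5) (2,0) (3,0) (4,0) (0,0) (2,1) (3,2) (4,3) (5,4) (0,1) [ray(1,0) blocked at (4,0)]
W attacks (0,2): no

Answer: no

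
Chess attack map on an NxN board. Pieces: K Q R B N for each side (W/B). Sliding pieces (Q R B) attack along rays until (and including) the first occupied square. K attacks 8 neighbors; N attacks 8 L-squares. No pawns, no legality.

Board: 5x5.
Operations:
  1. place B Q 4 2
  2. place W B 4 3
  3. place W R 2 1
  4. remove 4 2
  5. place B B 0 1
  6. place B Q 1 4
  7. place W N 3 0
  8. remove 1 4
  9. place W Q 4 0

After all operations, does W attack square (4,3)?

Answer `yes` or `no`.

Op 1: place BQ@(4,2)
Op 2: place WB@(4,3)
Op 3: place WR@(2,1)
Op 4: remove (4,2)
Op 5: place BB@(0,1)
Op 6: place BQ@(1,4)
Op 7: place WN@(3,0)
Op 8: remove (1,4)
Op 9: place WQ@(4,0)
Per-piece attacks for W:
  WR@(2,1): attacks (2,2) (2,3) (2,4) (2,0) (3,1) (4,1) (1,1) (0,1) [ray(-1,0) blocked at (0,1)]
  WN@(3,0): attacks (4,2) (2,2) (1,1)
  WQ@(4,0): attacks (4,1) (4,2) (4,3) (3,0) (3,1) (2,2) (1,3) (0,4) [ray(0,1) blocked at (4,3); ray(-1,0) blocked at (3,0)]
  WB@(4,3): attacks (3,4) (3,2) (2,1) [ray(-1,-1) blocked at (2,1)]
W attacks (4,3): yes

Answer: yes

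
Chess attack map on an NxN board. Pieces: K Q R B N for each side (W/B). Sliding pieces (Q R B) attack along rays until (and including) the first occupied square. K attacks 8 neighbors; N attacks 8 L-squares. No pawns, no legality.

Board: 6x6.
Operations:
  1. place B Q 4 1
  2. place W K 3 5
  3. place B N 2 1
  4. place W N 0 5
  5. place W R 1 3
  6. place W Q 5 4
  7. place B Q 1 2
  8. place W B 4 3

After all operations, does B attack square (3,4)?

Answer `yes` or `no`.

Op 1: place BQ@(4,1)
Op 2: place WK@(3,5)
Op 3: place BN@(2,1)
Op 4: place WN@(0,5)
Op 5: place WR@(1,3)
Op 6: place WQ@(5,4)
Op 7: place BQ@(1,2)
Op 8: place WB@(4,3)
Per-piece attacks for B:
  BQ@(1,2): attacks (1,3) (1,1) (1,0) (2,2) (3,2) (4,2) (5,2) (0,2) (2,3) (3,4) (4,5) (2,1) (0,3) (0,1) [ray(0,1) blocked at (1,3); ray(1,-1) blocked at (2,1)]
  BN@(2,1): attacks (3,3) (4,2) (1,3) (0,2) (4,0) (0,0)
  BQ@(4,1): attacks (4,2) (4,3) (4,0) (5,1) (3,1) (2,1) (5,2) (5,0) (3,2) (2,3) (1,4) (0,5) (3,0) [ray(0,1) blocked at (4,3); ray(-1,0) blocked at (2,1); ray(-1,1) blocked at (0,5)]
B attacks (3,4): yes

Answer: yes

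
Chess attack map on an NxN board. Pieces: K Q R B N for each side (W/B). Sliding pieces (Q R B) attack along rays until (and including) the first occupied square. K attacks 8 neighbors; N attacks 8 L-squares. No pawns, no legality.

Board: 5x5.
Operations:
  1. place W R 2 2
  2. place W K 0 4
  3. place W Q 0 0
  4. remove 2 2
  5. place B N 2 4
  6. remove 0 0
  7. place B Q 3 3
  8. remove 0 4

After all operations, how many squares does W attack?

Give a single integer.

Op 1: place WR@(2,2)
Op 2: place WK@(0,4)
Op 3: place WQ@(0,0)
Op 4: remove (2,2)
Op 5: place BN@(2,4)
Op 6: remove (0,0)
Op 7: place BQ@(3,3)
Op 8: remove (0,4)
Per-piece attacks for W:
Union (0 distinct): (none)

Answer: 0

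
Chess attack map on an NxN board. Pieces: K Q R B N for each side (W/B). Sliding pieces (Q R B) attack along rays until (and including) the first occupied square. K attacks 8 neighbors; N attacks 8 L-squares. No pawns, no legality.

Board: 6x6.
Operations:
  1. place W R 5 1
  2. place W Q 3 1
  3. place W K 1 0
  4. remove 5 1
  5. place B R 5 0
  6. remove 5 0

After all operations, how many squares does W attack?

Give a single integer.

Answer: 18

Derivation:
Op 1: place WR@(5,1)
Op 2: place WQ@(3,1)
Op 3: place WK@(1,0)
Op 4: remove (5,1)
Op 5: place BR@(5,0)
Op 6: remove (5,0)
Per-piece attacks for W:
  WK@(1,0): attacks (1,1) (2,0) (0,0) (2,1) (0,1)
  WQ@(3,1): attacks (3,2) (3,3) (3,4) (3,5) (3,0) (4,1) (5,1) (2,1) (1,1) (0,1) (4,2) (5,3) (4,0) (2,2) (1,3) (0,4) (2,0)
Union (18 distinct): (0,0) (0,1) (0,4) (1,1) (1,3) (2,0) (2,1) (2,2) (3,0) (3,2) (3,3) (3,4) (3,5) (4,0) (4,1) (4,2) (5,1) (5,3)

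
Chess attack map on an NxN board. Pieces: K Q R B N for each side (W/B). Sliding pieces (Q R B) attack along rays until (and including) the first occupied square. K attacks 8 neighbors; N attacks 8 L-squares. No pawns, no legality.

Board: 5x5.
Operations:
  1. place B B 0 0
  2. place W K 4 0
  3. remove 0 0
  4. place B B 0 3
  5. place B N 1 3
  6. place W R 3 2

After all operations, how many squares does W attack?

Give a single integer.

Op 1: place BB@(0,0)
Op 2: place WK@(4,0)
Op 3: remove (0,0)
Op 4: place BB@(0,3)
Op 5: place BN@(1,3)
Op 6: place WR@(3,2)
Per-piece attacks for W:
  WR@(3,2): attacks (3,3) (3,4) (3,1) (3,0) (4,2) (2,2) (1,2) (0,2)
  WK@(4,0): attacks (4,1) (3,0) (3,1)
Union (9 distinct): (0,2) (1,2) (2,2) (3,0) (3,1) (3,3) (3,4) (4,1) (4,2)

Answer: 9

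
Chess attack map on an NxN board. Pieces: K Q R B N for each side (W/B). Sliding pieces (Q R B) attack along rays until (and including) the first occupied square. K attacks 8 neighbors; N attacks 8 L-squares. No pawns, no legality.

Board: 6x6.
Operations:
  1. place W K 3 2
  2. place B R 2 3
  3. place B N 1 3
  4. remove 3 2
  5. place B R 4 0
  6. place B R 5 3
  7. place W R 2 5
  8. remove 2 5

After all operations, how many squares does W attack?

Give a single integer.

Op 1: place WK@(3,2)
Op 2: place BR@(2,3)
Op 3: place BN@(1,3)
Op 4: remove (3,2)
Op 5: place BR@(4,0)
Op 6: place BR@(5,3)
Op 7: place WR@(2,5)
Op 8: remove (2,5)
Per-piece attacks for W:
Union (0 distinct): (none)

Answer: 0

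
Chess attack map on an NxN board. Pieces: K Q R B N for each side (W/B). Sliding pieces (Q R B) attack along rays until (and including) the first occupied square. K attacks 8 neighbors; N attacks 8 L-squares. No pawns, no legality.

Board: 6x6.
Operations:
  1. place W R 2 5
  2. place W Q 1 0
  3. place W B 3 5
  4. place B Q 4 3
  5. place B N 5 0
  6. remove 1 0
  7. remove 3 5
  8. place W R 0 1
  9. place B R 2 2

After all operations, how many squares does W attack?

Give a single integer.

Op 1: place WR@(2,5)
Op 2: place WQ@(1,0)
Op 3: place WB@(3,5)
Op 4: place BQ@(4,3)
Op 5: place BN@(5,0)
Op 6: remove (1,0)
Op 7: remove (3,5)
Op 8: place WR@(0,1)
Op 9: place BR@(2,2)
Per-piece attacks for W:
  WR@(0,1): attacks (0,2) (0,3) (0,4) (0,5) (0,0) (1,1) (2,1) (3,1) (4,1) (5,1)
  WR@(2,5): attacks (2,4) (2,3) (2,2) (3,5) (4,5) (5,5) (1,5) (0,5) [ray(0,-1) blocked at (2,2)]
Union (17 distinct): (0,0) (0,2) (0,3) (0,4) (0,5) (1,1) (1,5) (2,1) (2,2) (2,3) (2,4) (3,1) (3,5) (4,1) (4,5) (5,1) (5,5)

Answer: 17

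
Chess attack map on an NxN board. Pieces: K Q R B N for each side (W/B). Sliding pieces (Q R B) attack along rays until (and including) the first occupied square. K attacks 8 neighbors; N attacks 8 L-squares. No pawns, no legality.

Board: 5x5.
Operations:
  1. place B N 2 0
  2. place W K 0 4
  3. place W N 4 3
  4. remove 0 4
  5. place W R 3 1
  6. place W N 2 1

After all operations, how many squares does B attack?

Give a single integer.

Answer: 4

Derivation:
Op 1: place BN@(2,0)
Op 2: place WK@(0,4)
Op 3: place WN@(4,3)
Op 4: remove (0,4)
Op 5: place WR@(3,1)
Op 6: place WN@(2,1)
Per-piece attacks for B:
  BN@(2,0): attacks (3,2) (4,1) (1,2) (0,1)
Union (4 distinct): (0,1) (1,2) (3,2) (4,1)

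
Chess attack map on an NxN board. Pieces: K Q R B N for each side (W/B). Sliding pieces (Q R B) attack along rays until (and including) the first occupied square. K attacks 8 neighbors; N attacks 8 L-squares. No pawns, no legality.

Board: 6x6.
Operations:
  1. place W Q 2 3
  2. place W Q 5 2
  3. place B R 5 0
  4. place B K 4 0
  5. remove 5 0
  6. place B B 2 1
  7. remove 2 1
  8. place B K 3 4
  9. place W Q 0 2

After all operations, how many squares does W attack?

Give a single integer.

Op 1: place WQ@(2,3)
Op 2: place WQ@(5,2)
Op 3: place BR@(5,0)
Op 4: place BK@(4,0)
Op 5: remove (5,0)
Op 6: place BB@(2,1)
Op 7: remove (2,1)
Op 8: place BK@(3,4)
Op 9: place WQ@(0,2)
Per-piece attacks for W:
  WQ@(0,2): attacks (0,3) (0,4) (0,5) (0,1) (0,0) (1,2) (2,2) (3,2) (4,2) (5,2) (1,3) (2,4) (3,5) (1,1) (2,0) [ray(1,0) blocked at (5,2)]
  WQ@(2,3): attacks (2,4) (2,5) (2,2) (2,1) (2,0) (3,3) (4,3) (5,3) (1,3) (0,3) (3,4) (3,2) (4,1) (5,0) (1,4) (0,5) (1,2) (0,1) [ray(1,1) blocked at (3,4)]
  WQ@(5,2): attacks (5,3) (5,4) (5,5) (5,1) (5,0) (4,2) (3,2) (2,2) (1,2) (0,2) (4,3) (3,4) (4,1) (3,0) [ray(-1,0) blocked at (0,2); ray(-1,1) blocked at (3,4)]
Union (29 distinct): (0,0) (0,1) (0,2) (0,3) (0,4) (0,5) (1,1) (1,2) (1,3) (1,4) (2,0) (2,1) (2,2) (2,4) (2,5) (3,0) (3,2) (3,3) (3,4) (3,5) (4,1) (4,2) (4,3) (5,0) (5,1) (5,2) (5,3) (5,4) (5,5)

Answer: 29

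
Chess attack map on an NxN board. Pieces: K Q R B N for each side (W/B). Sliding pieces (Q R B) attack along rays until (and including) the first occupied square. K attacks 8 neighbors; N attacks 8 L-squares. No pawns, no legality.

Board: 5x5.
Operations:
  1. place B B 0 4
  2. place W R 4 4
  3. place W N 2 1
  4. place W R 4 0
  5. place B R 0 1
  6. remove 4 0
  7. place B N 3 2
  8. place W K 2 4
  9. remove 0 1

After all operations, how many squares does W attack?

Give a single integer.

Answer: 12

Derivation:
Op 1: place BB@(0,4)
Op 2: place WR@(4,4)
Op 3: place WN@(2,1)
Op 4: place WR@(4,0)
Op 5: place BR@(0,1)
Op 6: remove (4,0)
Op 7: place BN@(3,2)
Op 8: place WK@(2,4)
Op 9: remove (0,1)
Per-piece attacks for W:
  WN@(2,1): attacks (3,3) (4,2) (1,3) (0,2) (4,0) (0,0)
  WK@(2,4): attacks (2,3) (3,4) (1,4) (3,3) (1,3)
  WR@(4,4): attacks (4,3) (4,2) (4,1) (4,0) (3,4) (2,4) [ray(-1,0) blocked at (2,4)]
Union (12 distinct): (0,0) (0,2) (1,3) (1,4) (2,3) (2,4) (3,3) (3,4) (4,0) (4,1) (4,2) (4,3)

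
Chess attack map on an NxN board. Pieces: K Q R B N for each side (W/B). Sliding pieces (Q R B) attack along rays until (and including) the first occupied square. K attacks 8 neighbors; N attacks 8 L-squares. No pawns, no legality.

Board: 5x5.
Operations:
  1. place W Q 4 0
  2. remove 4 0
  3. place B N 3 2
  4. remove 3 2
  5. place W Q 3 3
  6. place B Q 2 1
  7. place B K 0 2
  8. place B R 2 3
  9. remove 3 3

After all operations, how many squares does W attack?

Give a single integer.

Op 1: place WQ@(4,0)
Op 2: remove (4,0)
Op 3: place BN@(3,2)
Op 4: remove (3,2)
Op 5: place WQ@(3,3)
Op 6: place BQ@(2,1)
Op 7: place BK@(0,2)
Op 8: place BR@(2,3)
Op 9: remove (3,3)
Per-piece attacks for W:
Union (0 distinct): (none)

Answer: 0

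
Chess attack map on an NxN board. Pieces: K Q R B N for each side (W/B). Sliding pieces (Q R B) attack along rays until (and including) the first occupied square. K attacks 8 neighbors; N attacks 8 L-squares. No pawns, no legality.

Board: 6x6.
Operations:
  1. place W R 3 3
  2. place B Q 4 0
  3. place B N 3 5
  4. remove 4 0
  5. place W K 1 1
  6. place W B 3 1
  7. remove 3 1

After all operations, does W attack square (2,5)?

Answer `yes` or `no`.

Op 1: place WR@(3,3)
Op 2: place BQ@(4,0)
Op 3: place BN@(3,5)
Op 4: remove (4,0)
Op 5: place WK@(1,1)
Op 6: place WB@(3,1)
Op 7: remove (3,1)
Per-piece attacks for W:
  WK@(1,1): attacks (1,2) (1,0) (2,1) (0,1) (2,2) (2,0) (0,2) (0,0)
  WR@(3,3): attacks (3,4) (3,5) (3,2) (3,1) (3,0) (4,3) (5,3) (2,3) (1,3) (0,3) [ray(0,1) blocked at (3,5)]
W attacks (2,5): no

Answer: no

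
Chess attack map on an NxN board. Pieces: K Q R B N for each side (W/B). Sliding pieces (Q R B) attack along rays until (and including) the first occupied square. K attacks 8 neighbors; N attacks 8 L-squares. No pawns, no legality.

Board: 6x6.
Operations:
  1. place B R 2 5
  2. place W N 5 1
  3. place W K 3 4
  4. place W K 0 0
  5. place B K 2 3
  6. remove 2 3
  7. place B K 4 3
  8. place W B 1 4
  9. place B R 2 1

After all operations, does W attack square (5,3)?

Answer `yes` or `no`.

Op 1: place BR@(2,5)
Op 2: place WN@(5,1)
Op 3: place WK@(3,4)
Op 4: place WK@(0,0)
Op 5: place BK@(2,3)
Op 6: remove (2,3)
Op 7: place BK@(4,3)
Op 8: place WB@(1,4)
Op 9: place BR@(2,1)
Per-piece attacks for W:
  WK@(0,0): attacks (0,1) (1,0) (1,1)
  WB@(1,4): attacks (2,5) (2,3) (3,2) (4,1) (5,0) (0,5) (0,3) [ray(1,1) blocked at (2,5)]
  WK@(3,4): attacks (3,5) (3,3) (4,4) (2,4) (4,5) (4,3) (2,5) (2,3)
  WN@(5,1): attacks (4,3) (3,2) (3,0)
W attacks (5,3): no

Answer: no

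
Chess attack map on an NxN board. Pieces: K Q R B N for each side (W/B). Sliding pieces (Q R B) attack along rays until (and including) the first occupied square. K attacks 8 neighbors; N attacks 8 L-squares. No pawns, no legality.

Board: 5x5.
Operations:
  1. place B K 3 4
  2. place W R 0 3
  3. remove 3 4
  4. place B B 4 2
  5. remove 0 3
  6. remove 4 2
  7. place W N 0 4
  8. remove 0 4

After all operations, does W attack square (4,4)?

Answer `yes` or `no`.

Op 1: place BK@(3,4)
Op 2: place WR@(0,3)
Op 3: remove (3,4)
Op 4: place BB@(4,2)
Op 5: remove (0,3)
Op 6: remove (4,2)
Op 7: place WN@(0,4)
Op 8: remove (0,4)
Per-piece attacks for W:
W attacks (4,4): no

Answer: no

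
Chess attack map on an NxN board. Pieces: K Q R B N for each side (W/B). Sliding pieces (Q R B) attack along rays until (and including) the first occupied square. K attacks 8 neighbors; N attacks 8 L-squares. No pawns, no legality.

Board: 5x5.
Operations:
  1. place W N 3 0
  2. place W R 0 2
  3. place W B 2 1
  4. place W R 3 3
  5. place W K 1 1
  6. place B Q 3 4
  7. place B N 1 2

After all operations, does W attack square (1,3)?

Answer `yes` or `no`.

Op 1: place WN@(3,0)
Op 2: place WR@(0,2)
Op 3: place WB@(2,1)
Op 4: place WR@(3,3)
Op 5: place WK@(1,1)
Op 6: place BQ@(3,4)
Op 7: place BN@(1,2)
Per-piece attacks for W:
  WR@(0,2): attacks (0,3) (0,4) (0,1) (0,0) (1,2) [ray(1,0) blocked at (1,2)]
  WK@(1,1): attacks (1,2) (1,0) (2,1) (0,1) (2,2) (2,0) (0,2) (0,0)
  WB@(2,1): attacks (3,2) (4,3) (3,0) (1,2) (1,0) [ray(1,-1) blocked at (3,0); ray(-1,1) blocked at (1,2)]
  WN@(3,0): attacks (4,2) (2,2) (1,1)
  WR@(3,3): attacks (3,4) (3,2) (3,1) (3,0) (4,3) (2,3) (1,3) (0,3) [ray(0,1) blocked at (3,4); ray(0,-1) blocked at (3,0)]
W attacks (1,3): yes

Answer: yes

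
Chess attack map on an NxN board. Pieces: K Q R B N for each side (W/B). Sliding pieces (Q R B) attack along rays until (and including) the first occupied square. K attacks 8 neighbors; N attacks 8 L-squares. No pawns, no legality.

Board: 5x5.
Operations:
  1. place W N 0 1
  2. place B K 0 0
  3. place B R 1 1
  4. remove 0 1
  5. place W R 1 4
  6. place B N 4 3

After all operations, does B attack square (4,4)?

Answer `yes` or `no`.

Op 1: place WN@(0,1)
Op 2: place BK@(0,0)
Op 3: place BR@(1,1)
Op 4: remove (0,1)
Op 5: place WR@(1,4)
Op 6: place BN@(4,3)
Per-piece attacks for B:
  BK@(0,0): attacks (0,1) (1,0) (1,1)
  BR@(1,1): attacks (1,2) (1,3) (1,4) (1,0) (2,1) (3,1) (4,1) (0,1) [ray(0,1) blocked at (1,4)]
  BN@(4,3): attacks (2,4) (3,1) (2,2)
B attacks (4,4): no

Answer: no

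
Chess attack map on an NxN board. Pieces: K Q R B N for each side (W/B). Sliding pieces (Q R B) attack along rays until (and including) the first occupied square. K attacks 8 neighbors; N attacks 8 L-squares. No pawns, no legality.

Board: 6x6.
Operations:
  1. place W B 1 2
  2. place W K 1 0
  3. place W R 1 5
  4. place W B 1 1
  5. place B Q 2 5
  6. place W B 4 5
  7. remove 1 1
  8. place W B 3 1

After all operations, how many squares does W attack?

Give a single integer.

Answer: 21

Derivation:
Op 1: place WB@(1,2)
Op 2: place WK@(1,0)
Op 3: place WR@(1,5)
Op 4: place WB@(1,1)
Op 5: place BQ@(2,5)
Op 6: place WB@(4,5)
Op 7: remove (1,1)
Op 8: place WB@(3,1)
Per-piece attacks for W:
  WK@(1,0): attacks (1,1) (2,0) (0,0) (2,1) (0,1)
  WB@(1,2): attacks (2,3) (3,4) (4,5) (2,1) (3,0) (0,3) (0,1) [ray(1,1) blocked at (4,5)]
  WR@(1,5): attacks (1,4) (1,3) (1,2) (2,5) (0,5) [ray(0,-1) blocked at (1,2); ray(1,0) blocked at (2,5)]
  WB@(3,1): attacks (4,2) (5,3) (4,0) (2,2) (1,3) (0,4) (2,0)
  WB@(4,5): attacks (5,4) (3,4) (2,3) (1,2) [ray(-1,-1) blocked at (1,2)]
Union (21 distinct): (0,0) (0,1) (0,3) (0,4) (0,5) (1,1) (1,2) (1,3) (1,4) (2,0) (2,1) (2,2) (2,3) (2,5) (3,0) (3,4) (4,0) (4,2) (4,5) (5,3) (5,4)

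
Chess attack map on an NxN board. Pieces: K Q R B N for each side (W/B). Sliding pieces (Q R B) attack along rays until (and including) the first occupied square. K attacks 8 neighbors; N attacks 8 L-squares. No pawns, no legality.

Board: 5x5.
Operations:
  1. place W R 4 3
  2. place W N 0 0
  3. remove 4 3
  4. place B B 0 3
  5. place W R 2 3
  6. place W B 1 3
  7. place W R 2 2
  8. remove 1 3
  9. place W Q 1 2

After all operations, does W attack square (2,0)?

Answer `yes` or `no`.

Op 1: place WR@(4,3)
Op 2: place WN@(0,0)
Op 3: remove (4,3)
Op 4: place BB@(0,3)
Op 5: place WR@(2,3)
Op 6: place WB@(1,3)
Op 7: place WR@(2,2)
Op 8: remove (1,3)
Op 9: place WQ@(1,2)
Per-piece attacks for W:
  WN@(0,0): attacks (1,2) (2,1)
  WQ@(1,2): attacks (1,3) (1,4) (1,1) (1,0) (2,2) (0,2) (2,3) (2,1) (3,0) (0,3) (0,1) [ray(1,0) blocked at (2,2); ray(1,1) blocked at (2,3); ray(-1,1) blocked at (0,3)]
  WR@(2,2): attacks (2,3) (2,1) (2,0) (3,2) (4,2) (1,2) [ray(0,1) blocked at (2,3); ray(-1,0) blocked at (1,2)]
  WR@(2,3): attacks (2,4) (2,2) (3,3) (4,3) (1,3) (0,3) [ray(0,-1) blocked at (2,2); ray(-1,0) blocked at (0,3)]
W attacks (2,0): yes

Answer: yes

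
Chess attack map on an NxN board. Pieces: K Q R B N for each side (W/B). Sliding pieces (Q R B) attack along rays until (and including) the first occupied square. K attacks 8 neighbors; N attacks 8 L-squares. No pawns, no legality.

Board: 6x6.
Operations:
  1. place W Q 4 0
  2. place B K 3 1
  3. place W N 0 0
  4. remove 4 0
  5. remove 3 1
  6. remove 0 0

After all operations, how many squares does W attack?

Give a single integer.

Answer: 0

Derivation:
Op 1: place WQ@(4,0)
Op 2: place BK@(3,1)
Op 3: place WN@(0,0)
Op 4: remove (4,0)
Op 5: remove (3,1)
Op 6: remove (0,0)
Per-piece attacks for W:
Union (0 distinct): (none)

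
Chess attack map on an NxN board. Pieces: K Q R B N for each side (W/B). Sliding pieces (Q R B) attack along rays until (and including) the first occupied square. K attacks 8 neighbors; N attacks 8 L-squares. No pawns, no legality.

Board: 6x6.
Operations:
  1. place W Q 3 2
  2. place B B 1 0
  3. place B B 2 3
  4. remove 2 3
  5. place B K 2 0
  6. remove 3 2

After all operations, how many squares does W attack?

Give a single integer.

Op 1: place WQ@(3,2)
Op 2: place BB@(1,0)
Op 3: place BB@(2,3)
Op 4: remove (2,3)
Op 5: place BK@(2,0)
Op 6: remove (3,2)
Per-piece attacks for W:
Union (0 distinct): (none)

Answer: 0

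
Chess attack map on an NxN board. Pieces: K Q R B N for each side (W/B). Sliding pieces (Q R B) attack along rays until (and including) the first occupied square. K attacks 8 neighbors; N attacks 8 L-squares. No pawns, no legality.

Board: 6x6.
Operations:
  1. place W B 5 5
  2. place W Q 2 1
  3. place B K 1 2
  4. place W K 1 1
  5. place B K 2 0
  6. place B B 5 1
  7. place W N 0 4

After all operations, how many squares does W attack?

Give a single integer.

Answer: 21

Derivation:
Op 1: place WB@(5,5)
Op 2: place WQ@(2,1)
Op 3: place BK@(1,2)
Op 4: place WK@(1,1)
Op 5: place BK@(2,0)
Op 6: place BB@(5,1)
Op 7: place WN@(0,4)
Per-piece attacks for W:
  WN@(0,4): attacks (2,5) (1,2) (2,3)
  WK@(1,1): attacks (1,2) (1,0) (2,1) (0,1) (2,2) (2,0) (0,2) (0,0)
  WQ@(2,1): attacks (2,2) (2,3) (2,4) (2,5) (2,0) (3,1) (4,1) (5,1) (1,1) (3,2) (4,3) (5,4) (3,0) (1,2) (1,0) [ray(0,-1) blocked at (2,0); ray(1,0) blocked at (5,1); ray(-1,0) blocked at (1,1); ray(-1,1) blocked at (1,2)]
  WB@(5,5): attacks (4,4) (3,3) (2,2) (1,1) [ray(-1,-1) blocked at (1,1)]
Union (21 distinct): (0,0) (0,1) (0,2) (1,0) (1,1) (1,2) (2,0) (2,1) (2,2) (2,3) (2,4) (2,5) (3,0) (3,1) (3,2) (3,3) (4,1) (4,3) (4,4) (5,1) (5,4)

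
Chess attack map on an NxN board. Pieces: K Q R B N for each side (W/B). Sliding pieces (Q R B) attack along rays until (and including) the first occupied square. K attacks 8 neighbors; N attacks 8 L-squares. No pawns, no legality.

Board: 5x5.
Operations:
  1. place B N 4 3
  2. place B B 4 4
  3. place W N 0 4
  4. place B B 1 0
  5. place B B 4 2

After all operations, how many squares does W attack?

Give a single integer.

Answer: 2

Derivation:
Op 1: place BN@(4,3)
Op 2: place BB@(4,4)
Op 3: place WN@(0,4)
Op 4: place BB@(1,0)
Op 5: place BB@(4,2)
Per-piece attacks for W:
  WN@(0,4): attacks (1,2) (2,3)
Union (2 distinct): (1,2) (2,3)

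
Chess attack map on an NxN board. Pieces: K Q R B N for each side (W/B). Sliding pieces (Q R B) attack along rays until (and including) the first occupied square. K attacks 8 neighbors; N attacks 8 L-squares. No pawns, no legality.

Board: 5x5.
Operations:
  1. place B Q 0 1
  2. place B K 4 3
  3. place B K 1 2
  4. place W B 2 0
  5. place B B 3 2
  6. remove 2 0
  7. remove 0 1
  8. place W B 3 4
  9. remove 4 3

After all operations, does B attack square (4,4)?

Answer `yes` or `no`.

Op 1: place BQ@(0,1)
Op 2: place BK@(4,3)
Op 3: place BK@(1,2)
Op 4: place WB@(2,0)
Op 5: place BB@(3,2)
Op 6: remove (2,0)
Op 7: remove (0,1)
Op 8: place WB@(3,4)
Op 9: remove (4,3)
Per-piece attacks for B:
  BK@(1,2): attacks (1,3) (1,1) (2,2) (0,2) (2,3) (2,1) (0,3) (0,1)
  BB@(3,2): attacks (4,3) (4,1) (2,3) (1,4) (2,1) (1,0)
B attacks (4,4): no

Answer: no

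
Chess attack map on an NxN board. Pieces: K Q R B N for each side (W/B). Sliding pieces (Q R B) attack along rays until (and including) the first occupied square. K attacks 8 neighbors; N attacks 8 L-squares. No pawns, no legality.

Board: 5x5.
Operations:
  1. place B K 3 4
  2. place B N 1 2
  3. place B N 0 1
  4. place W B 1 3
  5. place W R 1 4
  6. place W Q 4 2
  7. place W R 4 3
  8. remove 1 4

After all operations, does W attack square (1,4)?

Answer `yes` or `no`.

Op 1: place BK@(3,4)
Op 2: place BN@(1,2)
Op 3: place BN@(0,1)
Op 4: place WB@(1,3)
Op 5: place WR@(1,4)
Op 6: place WQ@(4,2)
Op 7: place WR@(4,3)
Op 8: remove (1,4)
Per-piece attacks for W:
  WB@(1,3): attacks (2,4) (2,2) (3,1) (4,0) (0,4) (0,2)
  WQ@(4,2): attacks (4,3) (4,1) (4,0) (3,2) (2,2) (1,2) (3,3) (2,4) (3,1) (2,0) [ray(0,1) blocked at (4,3); ray(-1,0) blocked at (1,2)]
  WR@(4,3): attacks (4,4) (4,2) (3,3) (2,3) (1,3) [ray(0,-1) blocked at (4,2); ray(-1,0) blocked at (1,3)]
W attacks (1,4): no

Answer: no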